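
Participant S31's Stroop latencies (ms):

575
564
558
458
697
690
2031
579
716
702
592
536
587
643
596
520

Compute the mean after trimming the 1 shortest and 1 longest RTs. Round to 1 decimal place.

611.1 ms

Sorted: 458, 520, 536, 558, 564, 575, 579, 587, 592, 596, 643, 690, 697, 702, 716, 2031
Drop lowest 1 (458) and highest 1 (2031)
Remaining (n=14): Σ = 8555, mean = 8555/14 = 611.071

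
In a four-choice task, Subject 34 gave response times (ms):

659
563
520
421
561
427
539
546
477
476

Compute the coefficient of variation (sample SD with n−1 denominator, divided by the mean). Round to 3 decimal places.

0.138

n = 10, Σ = 5189, M = 518.9000
Σ(x−M)² = 46110.900; s = √(46110.900/9) = 71.5782
CV = 71.5782 / 518.9000 = 0.13794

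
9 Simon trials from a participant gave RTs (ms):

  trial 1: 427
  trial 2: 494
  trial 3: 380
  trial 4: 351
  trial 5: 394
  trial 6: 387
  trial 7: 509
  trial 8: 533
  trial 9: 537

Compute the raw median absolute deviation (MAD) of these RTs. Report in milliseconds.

Sorted: 351, 380, 387, 394, 427, 494, 509, 533, 537 → median = 427
|x − 427|: 0, 67, 47, 76, 33, 40, 82, 106, 110
Sorted deviations: 0, 33, 40, 47, 67, 76, 82, 106, 110 → MAD = 67

67 ms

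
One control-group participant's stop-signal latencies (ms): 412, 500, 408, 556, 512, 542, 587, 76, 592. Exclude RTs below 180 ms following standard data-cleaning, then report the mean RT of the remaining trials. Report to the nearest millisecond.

Excluded: 76
Retained (n=8): Σ = 4109
Mean = 4109/8 = 513.6250

514 ms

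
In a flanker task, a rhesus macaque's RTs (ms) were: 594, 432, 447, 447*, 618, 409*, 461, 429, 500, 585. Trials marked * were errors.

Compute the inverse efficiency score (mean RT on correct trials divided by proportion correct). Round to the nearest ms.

635 ms

Correct trials (n=8): 594, 432, 447, 618, 461, 429, 500, 585
Mean correct RT = 4066/8 = 508.2500 ms
Proportion correct = 8/10
IES = 508.2500 / (8/10) = 635.312 ms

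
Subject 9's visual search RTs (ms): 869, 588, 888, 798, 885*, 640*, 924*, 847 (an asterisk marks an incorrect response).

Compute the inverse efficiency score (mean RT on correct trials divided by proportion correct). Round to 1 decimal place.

Correct trials (n=5): 869, 588, 888, 798, 847
Mean correct RT = 3990/5 = 798.0000 ms
Proportion correct = 5/8
IES = 798.0000 / (5/8) = 1276.800 ms

1276.8 ms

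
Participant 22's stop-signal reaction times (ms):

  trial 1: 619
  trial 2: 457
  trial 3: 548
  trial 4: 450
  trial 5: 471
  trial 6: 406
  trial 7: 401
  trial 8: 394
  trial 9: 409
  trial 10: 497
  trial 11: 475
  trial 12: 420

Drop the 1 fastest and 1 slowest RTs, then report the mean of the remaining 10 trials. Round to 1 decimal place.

Sorted: 394, 401, 406, 409, 420, 450, 457, 471, 475, 497, 548, 619
Drop lowest 1 (394) and highest 1 (619)
Remaining (n=10): Σ = 4534, mean = 4534/10 = 453.400

453.4 ms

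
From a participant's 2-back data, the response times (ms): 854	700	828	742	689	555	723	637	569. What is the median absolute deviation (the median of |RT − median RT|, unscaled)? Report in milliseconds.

63 ms

Sorted: 555, 569, 637, 689, 700, 723, 742, 828, 854 → median = 700
|x − 700|: 154, 0, 128, 42, 11, 145, 23, 63, 131
Sorted deviations: 0, 11, 23, 42, 63, 128, 131, 145, 154 → MAD = 63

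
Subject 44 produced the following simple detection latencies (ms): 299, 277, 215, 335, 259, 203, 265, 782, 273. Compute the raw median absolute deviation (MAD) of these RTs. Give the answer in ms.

Sorted: 203, 215, 259, 265, 273, 277, 299, 335, 782 → median = 273
|x − 273|: 26, 4, 58, 62, 14, 70, 8, 509, 0
Sorted deviations: 0, 4, 8, 14, 26, 58, 62, 70, 509 → MAD = 26

26 ms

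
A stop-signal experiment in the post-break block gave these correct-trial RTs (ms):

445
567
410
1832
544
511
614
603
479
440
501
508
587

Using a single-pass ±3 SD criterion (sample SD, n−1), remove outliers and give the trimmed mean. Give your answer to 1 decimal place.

517.4 ms

n = 13, ΣRT = 8041, M = 618.538
Σ(x−M)² = 1644507.23; s = √(1644507.23/12) = 370.192
Cutoffs: 618.538 ± 3·370.192 → [-492.0, 1729.1]
Outside: 1832 → excluded.
Retained (n=12): Σ = 6209, mean = 6209/12 = 517.417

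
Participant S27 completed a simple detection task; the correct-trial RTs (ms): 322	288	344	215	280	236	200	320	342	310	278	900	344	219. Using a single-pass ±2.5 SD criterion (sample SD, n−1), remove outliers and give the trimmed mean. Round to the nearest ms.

n = 14, ΣRT = 4598, M = 328.429
Σ(x−M)² = 384215.43; s = √(384215.43/13) = 171.916
Cutoffs: 328.429 ± 2.5·171.916 → [-101.4, 758.2]
Outside: 900 → excluded.
Retained (n=13): Σ = 3698, mean = 3698/13 = 284.462

284 ms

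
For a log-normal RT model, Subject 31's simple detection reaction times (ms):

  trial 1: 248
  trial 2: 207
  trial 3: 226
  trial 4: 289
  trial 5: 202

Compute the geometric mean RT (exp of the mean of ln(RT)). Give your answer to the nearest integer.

ln(RT): 5.5134, 5.3327, 5.4205, 5.6664, 5.3083
Mean ln(RT) = 27.2414/5 = 5.44828
Geometric mean = exp(5.44828) = 232.36 ms

232 ms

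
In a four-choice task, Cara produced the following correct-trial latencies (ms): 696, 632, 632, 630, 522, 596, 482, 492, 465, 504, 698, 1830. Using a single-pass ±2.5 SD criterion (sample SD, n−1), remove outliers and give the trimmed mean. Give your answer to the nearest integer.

577 ms

n = 12, ΣRT = 8179, M = 681.583
Σ(x−M)² = 1513926.92; s = √(1513926.92/11) = 370.985
Cutoffs: 681.583 ± 2.5·370.985 → [-245.9, 1609.0]
Outside: 1830 → excluded.
Retained (n=11): Σ = 6349, mean = 6349/11 = 577.182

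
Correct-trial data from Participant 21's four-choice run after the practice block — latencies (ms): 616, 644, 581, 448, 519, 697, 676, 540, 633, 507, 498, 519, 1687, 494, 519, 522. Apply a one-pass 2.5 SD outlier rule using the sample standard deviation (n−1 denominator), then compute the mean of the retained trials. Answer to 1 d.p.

560.9 ms

n = 16, ΣRT = 10100, M = 631.250
Σ(x−M)² = 1267531.00; s = √(1267531.00/15) = 290.692
Cutoffs: 631.250 ± 2.5·290.692 → [-95.5, 1358.0]
Outside: 1687 → excluded.
Retained (n=15): Σ = 8413, mean = 8413/15 = 560.867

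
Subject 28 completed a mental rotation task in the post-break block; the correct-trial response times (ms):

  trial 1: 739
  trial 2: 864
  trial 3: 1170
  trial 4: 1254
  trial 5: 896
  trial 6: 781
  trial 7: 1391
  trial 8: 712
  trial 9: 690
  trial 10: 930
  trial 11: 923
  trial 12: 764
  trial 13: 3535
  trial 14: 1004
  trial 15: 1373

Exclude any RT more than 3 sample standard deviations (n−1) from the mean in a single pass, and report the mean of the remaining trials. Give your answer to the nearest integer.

n = 15, ΣRT = 17026, M = 1135.067
Σ(x−M)² = 6928984.93; s = √(6928984.93/14) = 703.511
Cutoffs: 1135.067 ± 3·703.511 → [-975.5, 3245.6]
Outside: 3535 → excluded.
Retained (n=14): Σ = 13491, mean = 13491/14 = 963.643

964 ms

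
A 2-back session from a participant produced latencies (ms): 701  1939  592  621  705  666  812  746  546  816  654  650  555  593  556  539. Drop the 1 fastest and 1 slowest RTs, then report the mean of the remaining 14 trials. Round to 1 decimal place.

658.1 ms

Sorted: 539, 546, 555, 556, 592, 593, 621, 650, 654, 666, 701, 705, 746, 812, 816, 1939
Drop lowest 1 (539) and highest 1 (1939)
Remaining (n=14): Σ = 9213, mean = 9213/14 = 658.071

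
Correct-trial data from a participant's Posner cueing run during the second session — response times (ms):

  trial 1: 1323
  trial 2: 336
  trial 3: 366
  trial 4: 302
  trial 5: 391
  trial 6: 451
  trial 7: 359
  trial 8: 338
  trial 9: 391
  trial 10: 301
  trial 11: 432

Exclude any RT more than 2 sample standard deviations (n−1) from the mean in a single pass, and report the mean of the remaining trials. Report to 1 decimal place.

n = 11, ΣRT = 4990, M = 453.636
Σ(x−M)² = 854252.55; s = √(854252.55/10) = 292.276
Cutoffs: 453.636 ± 2·292.276 → [-130.9, 1038.2]
Outside: 1323 → excluded.
Retained (n=10): Σ = 3667, mean = 3667/10 = 366.700

366.7 ms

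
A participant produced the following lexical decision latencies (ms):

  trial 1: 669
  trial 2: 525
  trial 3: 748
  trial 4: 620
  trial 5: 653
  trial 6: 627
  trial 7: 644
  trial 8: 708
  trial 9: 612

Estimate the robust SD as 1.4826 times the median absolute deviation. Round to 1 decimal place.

Sorted: 525, 612, 620, 627, 644, 653, 669, 708, 748 → median = 644
|x − 644| sorted: 0, 9, 17, 24, 25, 32, 64, 104, 119 → MAD = 25
Robust SD ≈ 1.4826 × 25 = 37.065

37.1 ms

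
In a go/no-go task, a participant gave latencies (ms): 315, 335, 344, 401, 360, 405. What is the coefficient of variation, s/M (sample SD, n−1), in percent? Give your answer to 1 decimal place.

10.1%

n = 6, Σ = 2160, M = 360.0000
Σ(x−M)² = 6612.000; s = √(6612.000/5) = 36.3648
CV = 36.3648 / 360.0000 = 0.10101 = 10.101%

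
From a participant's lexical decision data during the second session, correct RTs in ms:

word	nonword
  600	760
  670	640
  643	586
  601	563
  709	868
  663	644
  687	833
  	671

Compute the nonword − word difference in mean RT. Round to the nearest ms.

M(word) = 4573/7 = 653.286
M(nonword) = 5565/8 = 695.625
Difference = 695.625 − 653.286 = 42.339 ms

42 ms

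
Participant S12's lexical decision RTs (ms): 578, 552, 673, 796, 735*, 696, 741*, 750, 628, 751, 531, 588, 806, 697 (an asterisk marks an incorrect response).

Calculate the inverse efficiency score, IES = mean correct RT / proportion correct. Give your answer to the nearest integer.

Correct trials (n=12): 578, 552, 673, 796, 696, 750, 628, 751, 531, 588, 806, 697
Mean correct RT = 8046/12 = 670.5000 ms
Proportion correct = 12/14
IES = 670.5000 / (12/14) = 782.250 ms

782 ms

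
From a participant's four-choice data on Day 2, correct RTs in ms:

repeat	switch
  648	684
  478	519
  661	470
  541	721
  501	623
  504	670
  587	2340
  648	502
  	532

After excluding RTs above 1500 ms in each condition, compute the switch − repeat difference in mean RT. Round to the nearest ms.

19 ms

switch: exclude 2340
M(repeat) = 4568/8 = 571.000
M(switch) = 4721/8 = 590.125
Difference = 590.125 − 571.000 = 19.125 ms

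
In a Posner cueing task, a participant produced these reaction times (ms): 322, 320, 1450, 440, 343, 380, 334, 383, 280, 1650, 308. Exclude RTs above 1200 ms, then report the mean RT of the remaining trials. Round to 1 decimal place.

Excluded: 1450, 1650
Retained (n=9): Σ = 3110
Mean = 3110/9 = 345.5556

345.6 ms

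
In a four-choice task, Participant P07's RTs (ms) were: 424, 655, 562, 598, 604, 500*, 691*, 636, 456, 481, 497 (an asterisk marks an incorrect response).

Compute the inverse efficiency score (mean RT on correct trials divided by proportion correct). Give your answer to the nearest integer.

Correct trials (n=9): 424, 655, 562, 598, 604, 636, 456, 481, 497
Mean correct RT = 4913/9 = 545.8889 ms
Proportion correct = 9/11
IES = 545.8889 / (9/11) = 667.198 ms

667 ms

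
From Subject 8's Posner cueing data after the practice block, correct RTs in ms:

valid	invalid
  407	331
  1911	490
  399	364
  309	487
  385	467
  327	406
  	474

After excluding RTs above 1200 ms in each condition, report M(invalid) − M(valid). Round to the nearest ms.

valid: exclude 1911
M(valid) = 1827/5 = 365.400
M(invalid) = 3019/7 = 431.286
Difference = 431.286 − 365.400 = 65.886 ms

66 ms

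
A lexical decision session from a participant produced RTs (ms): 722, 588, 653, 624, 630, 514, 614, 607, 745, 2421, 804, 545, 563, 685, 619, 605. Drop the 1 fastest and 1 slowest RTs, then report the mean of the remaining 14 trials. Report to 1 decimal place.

Sorted: 514, 545, 563, 588, 605, 607, 614, 619, 624, 630, 653, 685, 722, 745, 804, 2421
Drop lowest 1 (514) and highest 1 (2421)
Remaining (n=14): Σ = 9004, mean = 9004/14 = 643.143

643.1 ms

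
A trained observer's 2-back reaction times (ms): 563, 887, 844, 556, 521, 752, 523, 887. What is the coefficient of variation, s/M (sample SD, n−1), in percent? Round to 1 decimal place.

24.2%

n = 8, Σ = 5533, M = 691.6250
Σ(x−M)² = 195691.875; s = √(195691.875/7) = 167.2004
CV = 167.2004 / 691.6250 = 0.24175 = 24.175%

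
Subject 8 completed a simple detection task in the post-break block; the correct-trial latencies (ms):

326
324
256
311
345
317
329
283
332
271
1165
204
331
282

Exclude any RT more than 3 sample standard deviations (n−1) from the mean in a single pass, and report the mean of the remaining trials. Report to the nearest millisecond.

301 ms

n = 14, ΣRT = 5076, M = 362.571
Σ(x−M)² = 712531.43; s = √(712531.43/13) = 234.116
Cutoffs: 362.571 ± 3·234.116 → [-339.8, 1064.9]
Outside: 1165 → excluded.
Retained (n=13): Σ = 3911, mean = 3911/13 = 300.846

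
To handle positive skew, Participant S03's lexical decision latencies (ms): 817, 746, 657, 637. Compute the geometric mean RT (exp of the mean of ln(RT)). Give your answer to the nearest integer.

711 ms

ln(RT): 6.7056, 6.6147, 6.4877, 6.4568
Mean ln(RT) = 26.2648/4 = 6.56620
Geometric mean = exp(6.56620) = 710.67 ms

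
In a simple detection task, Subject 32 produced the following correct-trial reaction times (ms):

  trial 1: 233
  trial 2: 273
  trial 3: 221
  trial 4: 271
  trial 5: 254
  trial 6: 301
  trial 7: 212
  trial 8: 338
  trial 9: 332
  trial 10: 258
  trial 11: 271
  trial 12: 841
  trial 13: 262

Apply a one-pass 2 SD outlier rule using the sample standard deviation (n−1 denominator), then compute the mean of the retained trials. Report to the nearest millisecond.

269 ms

n = 13, ΣRT = 4067, M = 312.846
Σ(x−M)² = 319213.69; s = √(319213.69/12) = 163.099
Cutoffs: 312.846 ± 2·163.099 → [-13.4, 639.0]
Outside: 841 → excluded.
Retained (n=12): Σ = 3226, mean = 3226/12 = 268.833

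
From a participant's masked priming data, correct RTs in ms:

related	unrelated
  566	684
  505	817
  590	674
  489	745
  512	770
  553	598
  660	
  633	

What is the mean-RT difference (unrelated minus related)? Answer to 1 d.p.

151.2 ms

M(related) = 4508/8 = 563.500
M(unrelated) = 4288/6 = 714.667
Difference = 714.667 − 563.500 = 151.167 ms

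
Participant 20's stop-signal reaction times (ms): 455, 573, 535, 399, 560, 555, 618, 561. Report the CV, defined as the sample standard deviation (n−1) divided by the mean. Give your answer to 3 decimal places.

n = 8, Σ = 4256, M = 532.0000
Σ(x−M)² = 34858.000; s = √(34858.000/7) = 70.5671
CV = 70.5671 / 532.0000 = 0.13264

0.133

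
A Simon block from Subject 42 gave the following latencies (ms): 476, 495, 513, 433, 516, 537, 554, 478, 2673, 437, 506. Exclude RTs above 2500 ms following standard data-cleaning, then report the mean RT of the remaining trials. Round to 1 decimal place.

Excluded: 2673
Retained (n=10): Σ = 4945
Mean = 4945/10 = 494.5000

494.5 ms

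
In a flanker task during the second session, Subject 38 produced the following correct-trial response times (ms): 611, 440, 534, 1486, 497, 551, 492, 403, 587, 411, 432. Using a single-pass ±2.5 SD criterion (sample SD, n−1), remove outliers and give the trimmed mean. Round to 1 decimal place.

495.8 ms

n = 11, ΣRT = 6444, M = 585.818
Σ(x−M)² = 940457.64; s = √(940457.64/10) = 306.669
Cutoffs: 585.818 ± 2.5·306.669 → [-180.9, 1352.5]
Outside: 1486 → excluded.
Retained (n=10): Σ = 4958, mean = 4958/10 = 495.800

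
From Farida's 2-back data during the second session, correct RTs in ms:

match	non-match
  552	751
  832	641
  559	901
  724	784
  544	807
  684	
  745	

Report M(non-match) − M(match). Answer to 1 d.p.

113.9 ms

M(match) = 4640/7 = 662.857
M(non-match) = 3884/5 = 776.800
Difference = 776.800 − 662.857 = 113.943 ms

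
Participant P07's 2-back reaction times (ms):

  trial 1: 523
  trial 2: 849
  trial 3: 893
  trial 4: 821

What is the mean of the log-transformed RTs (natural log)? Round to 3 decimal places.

ln(RT): 6.2596, 6.7441, 6.7946, 6.7105
Σ ln(RT) = 26.5088
Mean = 26.5088/4 = 6.62719

6.627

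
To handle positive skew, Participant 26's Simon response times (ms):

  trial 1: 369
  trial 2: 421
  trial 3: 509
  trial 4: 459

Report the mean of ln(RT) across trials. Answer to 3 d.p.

ln(RT): 5.9108, 6.0426, 6.2324, 6.1291
Σ ln(RT) = 24.3149
Mean = 24.3149/4 = 6.07873

6.079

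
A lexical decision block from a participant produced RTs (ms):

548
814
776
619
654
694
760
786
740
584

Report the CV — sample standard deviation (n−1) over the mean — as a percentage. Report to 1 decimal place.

n = 10, Σ = 6975, M = 697.5000
Σ(x−M)² = 76578.500; s = √(76578.500/9) = 92.2427
CV = 92.2427 / 697.5000 = 0.13225 = 13.225%

13.2%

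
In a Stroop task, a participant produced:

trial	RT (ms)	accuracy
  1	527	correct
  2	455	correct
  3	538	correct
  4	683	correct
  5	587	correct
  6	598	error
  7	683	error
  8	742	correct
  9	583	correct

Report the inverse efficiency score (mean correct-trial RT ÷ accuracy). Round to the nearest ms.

756 ms

Correct trials (n=7): 527, 455, 538, 683, 587, 742, 583
Mean correct RT = 4115/7 = 587.8571 ms
Proportion correct = 7/9
IES = 587.8571 / (7/9) = 755.816 ms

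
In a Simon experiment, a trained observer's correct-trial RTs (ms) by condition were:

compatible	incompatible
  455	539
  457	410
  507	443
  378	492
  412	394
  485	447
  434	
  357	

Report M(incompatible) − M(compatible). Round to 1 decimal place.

18.5 ms

M(compatible) = 3485/8 = 435.625
M(incompatible) = 2725/6 = 454.167
Difference = 454.167 − 435.625 = 18.542 ms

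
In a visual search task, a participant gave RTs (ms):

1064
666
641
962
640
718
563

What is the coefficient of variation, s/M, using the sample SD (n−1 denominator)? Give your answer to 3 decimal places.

n = 7, Σ = 5254, M = 750.5714
Σ(x−M)² = 210567.714; s = √(210567.714/6) = 187.3356
CV = 187.3356 / 750.5714 = 0.24959

0.250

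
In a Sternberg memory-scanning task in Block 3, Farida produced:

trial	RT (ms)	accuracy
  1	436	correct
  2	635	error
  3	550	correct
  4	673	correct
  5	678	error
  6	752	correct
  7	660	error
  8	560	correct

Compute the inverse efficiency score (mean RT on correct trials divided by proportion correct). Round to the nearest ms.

951 ms

Correct trials (n=5): 436, 550, 673, 752, 560
Mean correct RT = 2971/5 = 594.2000 ms
Proportion correct = 5/8
IES = 594.2000 / (5/8) = 950.720 ms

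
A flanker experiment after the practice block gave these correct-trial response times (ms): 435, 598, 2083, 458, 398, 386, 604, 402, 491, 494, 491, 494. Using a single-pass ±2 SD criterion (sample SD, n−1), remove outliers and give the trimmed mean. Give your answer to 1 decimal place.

477.4 ms

n = 12, ΣRT = 7334, M = 611.167
Σ(x−M)² = 2417239.67; s = √(2417239.67/11) = 468.774
Cutoffs: 611.167 ± 2·468.774 → [-326.4, 1548.7]
Outside: 2083 → excluded.
Retained (n=11): Σ = 5251, mean = 5251/11 = 477.364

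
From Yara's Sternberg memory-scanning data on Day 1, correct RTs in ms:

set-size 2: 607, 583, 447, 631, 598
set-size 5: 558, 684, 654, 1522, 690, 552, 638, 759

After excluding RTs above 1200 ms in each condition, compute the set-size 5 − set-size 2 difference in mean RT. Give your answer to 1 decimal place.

74.7 ms

set-size 5: exclude 1522
M(set-size 2) = 2866/5 = 573.200
M(set-size 5) = 4535/7 = 647.857
Difference = 647.857 − 573.200 = 74.657 ms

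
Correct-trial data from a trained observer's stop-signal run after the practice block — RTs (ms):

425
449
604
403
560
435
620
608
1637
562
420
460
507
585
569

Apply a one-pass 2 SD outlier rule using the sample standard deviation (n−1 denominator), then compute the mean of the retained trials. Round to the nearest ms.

515 ms

n = 15, ΣRT = 8844, M = 589.600
Σ(x−M)² = 1258565.60; s = √(1258565.60/14) = 299.829
Cutoffs: 589.600 ± 2·299.829 → [-10.1, 1189.3]
Outside: 1637 → excluded.
Retained (n=14): Σ = 7207, mean = 7207/14 = 514.786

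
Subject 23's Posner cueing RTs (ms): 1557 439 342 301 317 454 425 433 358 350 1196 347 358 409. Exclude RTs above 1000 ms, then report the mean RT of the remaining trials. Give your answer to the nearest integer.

378 ms

Excluded: 1196, 1557
Retained (n=12): Σ = 4533
Mean = 4533/12 = 377.7500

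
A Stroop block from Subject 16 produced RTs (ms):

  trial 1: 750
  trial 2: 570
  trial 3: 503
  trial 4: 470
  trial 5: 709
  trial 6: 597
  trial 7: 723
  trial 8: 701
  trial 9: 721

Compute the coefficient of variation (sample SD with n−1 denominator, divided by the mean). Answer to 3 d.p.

n = 9, Σ = 5744, M = 638.2222
Σ(x−M)² = 88421.556; s = √(88421.556/8) = 105.1318
CV = 105.1318 / 638.2222 = 0.16473

0.165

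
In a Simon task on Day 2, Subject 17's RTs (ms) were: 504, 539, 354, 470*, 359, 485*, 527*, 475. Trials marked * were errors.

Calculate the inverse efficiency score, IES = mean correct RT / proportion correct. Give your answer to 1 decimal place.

713.9 ms

Correct trials (n=5): 504, 539, 354, 359, 475
Mean correct RT = 2231/5 = 446.2000 ms
Proportion correct = 5/8
IES = 446.2000 / (5/8) = 713.920 ms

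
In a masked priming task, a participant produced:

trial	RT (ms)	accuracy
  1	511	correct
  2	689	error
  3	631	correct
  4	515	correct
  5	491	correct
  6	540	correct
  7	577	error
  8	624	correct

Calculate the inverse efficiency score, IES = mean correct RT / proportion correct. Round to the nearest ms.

736 ms

Correct trials (n=6): 511, 631, 515, 491, 540, 624
Mean correct RT = 3312/6 = 552.0000 ms
Proportion correct = 6/8
IES = 552.0000 / (6/8) = 736.000 ms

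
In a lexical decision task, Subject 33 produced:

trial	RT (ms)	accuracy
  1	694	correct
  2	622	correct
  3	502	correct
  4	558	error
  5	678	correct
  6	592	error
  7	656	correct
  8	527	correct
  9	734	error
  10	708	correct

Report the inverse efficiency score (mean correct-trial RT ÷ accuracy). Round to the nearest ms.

Correct trials (n=7): 694, 622, 502, 678, 656, 527, 708
Mean correct RT = 4387/7 = 626.7143 ms
Proportion correct = 7/10
IES = 626.7143 / (7/10) = 895.306 ms

895 ms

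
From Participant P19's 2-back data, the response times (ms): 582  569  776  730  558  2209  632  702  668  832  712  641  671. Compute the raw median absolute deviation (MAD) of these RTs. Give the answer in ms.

Sorted: 558, 569, 582, 632, 641, 668, 671, 702, 712, 730, 776, 832, 2209 → median = 671
|x − 671|: 89, 102, 105, 59, 113, 1538, 39, 31, 3, 161, 41, 30, 0
Sorted deviations: 0, 3, 30, 31, 39, 41, 59, 89, 102, 105, 113, 161, 1538 → MAD = 59

59 ms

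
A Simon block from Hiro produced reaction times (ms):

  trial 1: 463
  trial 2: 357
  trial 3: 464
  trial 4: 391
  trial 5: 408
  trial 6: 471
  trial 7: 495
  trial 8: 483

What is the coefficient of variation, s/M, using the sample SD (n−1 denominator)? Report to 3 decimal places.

n = 8, Σ = 3532, M = 441.5000
Σ(x−M)² = 17236.000; s = √(17236.000/7) = 49.6214
CV = 49.6214 / 441.5000 = 0.11239

0.112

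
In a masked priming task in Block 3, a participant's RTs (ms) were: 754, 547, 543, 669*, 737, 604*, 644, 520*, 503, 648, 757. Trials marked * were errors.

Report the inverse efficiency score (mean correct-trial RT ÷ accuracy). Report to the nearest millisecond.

882 ms

Correct trials (n=8): 754, 547, 543, 737, 644, 503, 648, 757
Mean correct RT = 5133/8 = 641.6250 ms
Proportion correct = 8/11
IES = 641.6250 / (8/11) = 882.234 ms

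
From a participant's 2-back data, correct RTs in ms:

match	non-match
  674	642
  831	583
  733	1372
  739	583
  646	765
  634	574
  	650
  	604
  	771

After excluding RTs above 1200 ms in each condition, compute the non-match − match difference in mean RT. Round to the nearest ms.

-63 ms

non-match: exclude 1372
M(match) = 4257/6 = 709.500
M(non-match) = 5172/8 = 646.500
Difference = 646.500 − 709.500 = -63.000 ms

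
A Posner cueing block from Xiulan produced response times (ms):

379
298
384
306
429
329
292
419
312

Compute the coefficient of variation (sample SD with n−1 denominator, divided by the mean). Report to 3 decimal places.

n = 9, Σ = 3148, M = 349.7778
Σ(x−M)² = 22887.556; s = √(22887.556/8) = 53.4878
CV = 53.4878 / 349.7778 = 0.15292

0.153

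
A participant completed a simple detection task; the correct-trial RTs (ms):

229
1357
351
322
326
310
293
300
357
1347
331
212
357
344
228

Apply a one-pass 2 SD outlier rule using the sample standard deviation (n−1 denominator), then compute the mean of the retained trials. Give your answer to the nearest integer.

305 ms

n = 15, ΣRT = 6664, M = 444.267
Σ(x−M)² = 1932538.93; s = √(1932538.93/14) = 371.535
Cutoffs: 444.267 ± 2·371.535 → [-298.8, 1187.3]
Outside: 1347, 1357 → excluded.
Retained (n=13): Σ = 3960, mean = 3960/13 = 304.615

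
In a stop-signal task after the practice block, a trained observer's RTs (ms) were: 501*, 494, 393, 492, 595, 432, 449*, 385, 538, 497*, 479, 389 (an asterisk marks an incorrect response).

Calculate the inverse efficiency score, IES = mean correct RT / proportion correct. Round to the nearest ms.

Correct trials (n=9): 494, 393, 492, 595, 432, 385, 538, 479, 389
Mean correct RT = 4197/9 = 466.3333 ms
Proportion correct = 9/12
IES = 466.3333 / (9/12) = 621.778 ms

622 ms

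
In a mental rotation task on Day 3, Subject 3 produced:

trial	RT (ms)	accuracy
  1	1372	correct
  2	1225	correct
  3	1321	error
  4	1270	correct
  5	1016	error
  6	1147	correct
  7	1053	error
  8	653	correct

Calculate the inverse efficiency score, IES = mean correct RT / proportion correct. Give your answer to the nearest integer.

1813 ms

Correct trials (n=5): 1372, 1225, 1270, 1147, 653
Mean correct RT = 5667/5 = 1133.4000 ms
Proportion correct = 5/8
IES = 1133.4000 / (5/8) = 1813.440 ms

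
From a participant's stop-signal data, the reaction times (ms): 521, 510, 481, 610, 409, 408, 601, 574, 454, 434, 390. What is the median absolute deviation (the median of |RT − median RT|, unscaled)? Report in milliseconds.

72 ms

Sorted: 390, 408, 409, 434, 454, 481, 510, 521, 574, 601, 610 → median = 481
|x − 481|: 40, 29, 0, 129, 72, 73, 120, 93, 27, 47, 91
Sorted deviations: 0, 27, 29, 40, 47, 72, 73, 91, 93, 120, 129 → MAD = 72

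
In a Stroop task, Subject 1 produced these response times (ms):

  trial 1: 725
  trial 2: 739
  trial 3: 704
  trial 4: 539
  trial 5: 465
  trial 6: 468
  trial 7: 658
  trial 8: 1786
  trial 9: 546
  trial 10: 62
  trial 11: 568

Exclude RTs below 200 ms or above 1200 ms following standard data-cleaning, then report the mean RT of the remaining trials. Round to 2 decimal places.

601.33 ms

Excluded: 62, 1786
Retained (n=9): Σ = 5412
Mean = 5412/9 = 601.3333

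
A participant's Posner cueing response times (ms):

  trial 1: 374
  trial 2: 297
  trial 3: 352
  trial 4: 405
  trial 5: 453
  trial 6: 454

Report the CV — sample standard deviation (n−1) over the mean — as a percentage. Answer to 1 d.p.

15.7%

n = 6, Σ = 2335, M = 389.1667
Σ(x−M)² = 18634.833; s = √(18634.833/5) = 61.0489
CV = 61.0489 / 389.1667 = 0.15687 = 15.687%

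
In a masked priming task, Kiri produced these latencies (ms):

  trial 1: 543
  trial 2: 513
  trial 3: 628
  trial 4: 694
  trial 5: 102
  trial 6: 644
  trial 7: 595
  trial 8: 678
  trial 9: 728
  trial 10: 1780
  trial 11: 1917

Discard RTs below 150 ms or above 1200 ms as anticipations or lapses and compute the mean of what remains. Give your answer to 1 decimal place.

Excluded: 102, 1780, 1917
Retained (n=8): Σ = 5023
Mean = 5023/8 = 627.8750

627.9 ms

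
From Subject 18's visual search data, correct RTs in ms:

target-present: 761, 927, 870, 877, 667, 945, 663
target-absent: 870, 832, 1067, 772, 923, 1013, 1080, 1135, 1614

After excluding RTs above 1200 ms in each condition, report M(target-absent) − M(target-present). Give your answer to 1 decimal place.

145.8 ms

target-absent: exclude 1614
M(target-present) = 5710/7 = 815.714
M(target-absent) = 7692/8 = 961.500
Difference = 961.500 − 815.714 = 145.786 ms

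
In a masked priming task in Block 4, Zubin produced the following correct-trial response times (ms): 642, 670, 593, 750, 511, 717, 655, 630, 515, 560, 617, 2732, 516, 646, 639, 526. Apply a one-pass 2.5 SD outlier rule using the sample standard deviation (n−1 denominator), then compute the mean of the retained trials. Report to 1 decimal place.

n = 16, ΣRT = 11919, M = 744.938
Σ(x−M)² = 4289344.94; s = √(4289344.94/15) = 534.749
Cutoffs: 744.938 ± 2.5·534.749 → [-591.9, 2081.8]
Outside: 2732 → excluded.
Retained (n=15): Σ = 9187, mean = 9187/15 = 612.467

612.5 ms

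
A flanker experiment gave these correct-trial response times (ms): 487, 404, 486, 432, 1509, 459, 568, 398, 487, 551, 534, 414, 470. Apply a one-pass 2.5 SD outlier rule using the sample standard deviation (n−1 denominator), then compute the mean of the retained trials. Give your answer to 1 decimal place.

n = 13, ΣRT = 7199, M = 553.769
Σ(x−M)² = 1023632.31; s = √(1023632.31/12) = 292.066
Cutoffs: 553.769 ± 2.5·292.066 → [-176.4, 1283.9]
Outside: 1509 → excluded.
Retained (n=12): Σ = 5690, mean = 5690/12 = 474.167

474.2 ms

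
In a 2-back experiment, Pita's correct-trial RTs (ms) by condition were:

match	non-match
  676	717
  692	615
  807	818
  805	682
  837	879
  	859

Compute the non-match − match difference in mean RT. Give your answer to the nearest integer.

M(match) = 3817/5 = 763.400
M(non-match) = 4570/6 = 761.667
Difference = 761.667 − 763.400 = -1.733 ms

-2 ms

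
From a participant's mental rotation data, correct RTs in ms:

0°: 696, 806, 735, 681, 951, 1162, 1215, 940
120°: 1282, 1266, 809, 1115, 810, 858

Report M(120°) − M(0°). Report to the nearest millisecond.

M(0°) = 7186/8 = 898.250
M(120°) = 6140/6 = 1023.333
Difference = 1023.333 − 898.250 = 125.083 ms

125 ms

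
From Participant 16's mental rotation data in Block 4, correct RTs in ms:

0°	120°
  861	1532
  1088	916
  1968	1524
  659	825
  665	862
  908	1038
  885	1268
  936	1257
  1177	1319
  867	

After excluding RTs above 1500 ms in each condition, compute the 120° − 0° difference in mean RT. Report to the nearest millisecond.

175 ms

0°: exclude 1968
120°: exclude 1532, 1524
M(0°) = 8046/9 = 894.000
M(120°) = 7485/7 = 1069.286
Difference = 1069.286 − 894.000 = 175.286 ms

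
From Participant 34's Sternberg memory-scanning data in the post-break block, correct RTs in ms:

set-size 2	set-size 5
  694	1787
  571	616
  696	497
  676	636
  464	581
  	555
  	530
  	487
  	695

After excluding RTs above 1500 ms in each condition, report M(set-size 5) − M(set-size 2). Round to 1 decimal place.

set-size 5: exclude 1787
M(set-size 2) = 3101/5 = 620.200
M(set-size 5) = 4597/8 = 574.625
Difference = 574.625 − 620.200 = -45.575 ms

-45.6 ms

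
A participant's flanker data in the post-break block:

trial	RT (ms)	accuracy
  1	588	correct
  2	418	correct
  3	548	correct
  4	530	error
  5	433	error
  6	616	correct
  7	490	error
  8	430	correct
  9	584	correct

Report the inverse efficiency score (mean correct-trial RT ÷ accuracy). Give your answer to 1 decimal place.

796.0 ms

Correct trials (n=6): 588, 418, 548, 616, 430, 584
Mean correct RT = 3184/6 = 530.6667 ms
Proportion correct = 6/9
IES = 530.6667 / (6/9) = 796.000 ms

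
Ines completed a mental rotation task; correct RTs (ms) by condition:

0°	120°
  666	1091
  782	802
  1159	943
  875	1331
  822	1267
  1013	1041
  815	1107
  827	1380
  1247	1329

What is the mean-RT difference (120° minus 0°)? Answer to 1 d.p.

M(0°) = 8206/9 = 911.778
M(120°) = 10291/9 = 1143.444
Difference = 1143.444 − 911.778 = 231.667 ms

231.7 ms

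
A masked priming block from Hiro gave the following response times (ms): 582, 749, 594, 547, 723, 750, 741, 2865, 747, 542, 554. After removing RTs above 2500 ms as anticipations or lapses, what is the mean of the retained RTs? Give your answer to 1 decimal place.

652.9 ms

Excluded: 2865
Retained (n=10): Σ = 6529
Mean = 6529/10 = 652.9000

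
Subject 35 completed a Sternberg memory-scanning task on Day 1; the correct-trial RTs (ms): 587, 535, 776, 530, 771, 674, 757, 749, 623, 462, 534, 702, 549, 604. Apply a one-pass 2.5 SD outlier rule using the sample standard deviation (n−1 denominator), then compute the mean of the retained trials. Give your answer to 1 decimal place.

632.4 ms

n = 14, ΣRT = 8853, M = 632.357
Σ(x−M)² = 144129.21; s = √(144129.21/13) = 105.294
Cutoffs: 632.357 ± 2.5·105.294 → [369.1, 895.6]
No RTs fall outside the cutoffs; all 14 retained. Mean = 8853/14 = 632.357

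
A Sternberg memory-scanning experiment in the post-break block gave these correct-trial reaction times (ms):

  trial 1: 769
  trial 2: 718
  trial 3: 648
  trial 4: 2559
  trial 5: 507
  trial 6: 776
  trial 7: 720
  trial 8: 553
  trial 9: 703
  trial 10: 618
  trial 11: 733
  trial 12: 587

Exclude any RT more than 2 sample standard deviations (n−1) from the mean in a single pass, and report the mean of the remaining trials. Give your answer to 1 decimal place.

n = 12, ΣRT = 9891, M = 824.250
Σ(x−M)² = 3364038.25; s = √(3364038.25/11) = 553.011
Cutoffs: 824.250 ± 2·553.011 → [-281.8, 1930.3]
Outside: 2559 → excluded.
Retained (n=11): Σ = 7332, mean = 7332/11 = 666.545

666.5 ms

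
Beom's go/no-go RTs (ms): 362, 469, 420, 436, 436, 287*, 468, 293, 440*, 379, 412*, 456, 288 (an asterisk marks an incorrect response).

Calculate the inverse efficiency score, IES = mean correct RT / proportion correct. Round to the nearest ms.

521 ms

Correct trials (n=10): 362, 469, 420, 436, 436, 468, 293, 379, 456, 288
Mean correct RT = 4007/10 = 400.7000 ms
Proportion correct = 10/13
IES = 400.7000 / (10/13) = 520.910 ms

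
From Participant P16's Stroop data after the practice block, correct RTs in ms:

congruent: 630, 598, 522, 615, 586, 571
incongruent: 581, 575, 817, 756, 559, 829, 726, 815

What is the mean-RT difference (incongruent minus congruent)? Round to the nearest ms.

120 ms

M(congruent) = 3522/6 = 587.000
M(incongruent) = 5658/8 = 707.250
Difference = 707.250 − 587.000 = 120.250 ms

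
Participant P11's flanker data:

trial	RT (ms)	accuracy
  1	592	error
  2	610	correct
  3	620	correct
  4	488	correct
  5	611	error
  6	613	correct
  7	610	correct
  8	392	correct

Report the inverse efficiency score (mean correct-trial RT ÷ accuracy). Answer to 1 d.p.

Correct trials (n=6): 610, 620, 488, 613, 610, 392
Mean correct RT = 3333/6 = 555.5000 ms
Proportion correct = 6/8
IES = 555.5000 / (6/8) = 740.667 ms

740.7 ms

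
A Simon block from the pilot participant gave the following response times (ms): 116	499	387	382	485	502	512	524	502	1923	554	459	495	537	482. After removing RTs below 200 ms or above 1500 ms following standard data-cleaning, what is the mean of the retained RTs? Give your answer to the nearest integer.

486 ms

Excluded: 116, 1923
Retained (n=13): Σ = 6320
Mean = 6320/13 = 486.1538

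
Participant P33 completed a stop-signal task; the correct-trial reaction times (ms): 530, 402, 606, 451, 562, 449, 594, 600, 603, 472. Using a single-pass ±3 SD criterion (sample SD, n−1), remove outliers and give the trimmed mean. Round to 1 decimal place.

n = 10, ΣRT = 5269, M = 526.900
Σ(x−M)² = 53578.90; s = √(53578.90/9) = 77.157
Cutoffs: 526.900 ± 3·77.157 → [295.4, 758.4]
No RTs fall outside the cutoffs; all 10 retained. Mean = 5269/10 = 526.900

526.9 ms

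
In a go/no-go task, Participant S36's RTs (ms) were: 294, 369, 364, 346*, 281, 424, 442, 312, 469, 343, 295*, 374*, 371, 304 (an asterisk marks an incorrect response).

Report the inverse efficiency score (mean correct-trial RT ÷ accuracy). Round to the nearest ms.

Correct trials (n=11): 294, 369, 364, 281, 424, 442, 312, 469, 343, 371, 304
Mean correct RT = 3973/11 = 361.1818 ms
Proportion correct = 11/14
IES = 361.1818 / (11/14) = 459.686 ms

460 ms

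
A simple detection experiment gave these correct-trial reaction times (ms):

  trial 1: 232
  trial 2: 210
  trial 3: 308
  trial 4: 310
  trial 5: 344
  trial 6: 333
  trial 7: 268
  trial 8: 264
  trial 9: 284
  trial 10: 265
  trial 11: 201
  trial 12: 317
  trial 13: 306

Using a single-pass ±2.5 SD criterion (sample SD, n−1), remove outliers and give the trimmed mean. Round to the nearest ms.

280 ms

n = 13, ΣRT = 3642, M = 280.154
Σ(x−M)² = 24719.69; s = √(24719.69/12) = 45.387
Cutoffs: 280.154 ± 2.5·45.387 → [166.7, 393.6]
No RTs fall outside the cutoffs; all 13 retained. Mean = 3642/13 = 280.154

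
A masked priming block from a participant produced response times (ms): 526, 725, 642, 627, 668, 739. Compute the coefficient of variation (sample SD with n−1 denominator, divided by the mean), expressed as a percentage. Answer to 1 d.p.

11.8%

n = 6, Σ = 3927, M = 654.5000
Σ(x−M)² = 29717.500; s = √(29717.500/5) = 77.0941
CV = 77.0941 / 654.5000 = 0.11779 = 11.779%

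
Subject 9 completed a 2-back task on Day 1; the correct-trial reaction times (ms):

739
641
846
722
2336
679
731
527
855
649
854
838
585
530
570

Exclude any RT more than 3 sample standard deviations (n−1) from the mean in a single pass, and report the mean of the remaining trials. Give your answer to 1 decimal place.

697.6 ms

n = 15, ΣRT = 12102, M = 806.800
Σ(x−M)² = 2691946.40; s = √(2691946.40/14) = 438.500
Cutoffs: 806.800 ± 3·438.500 → [-508.7, 2122.3]
Outside: 2336 → excluded.
Retained (n=14): Σ = 9766, mean = 9766/14 = 697.571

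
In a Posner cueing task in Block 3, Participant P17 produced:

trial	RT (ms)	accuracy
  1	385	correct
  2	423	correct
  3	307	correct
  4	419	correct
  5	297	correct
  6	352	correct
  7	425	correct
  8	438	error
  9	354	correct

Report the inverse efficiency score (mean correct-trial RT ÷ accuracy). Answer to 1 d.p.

Correct trials (n=8): 385, 423, 307, 419, 297, 352, 425, 354
Mean correct RT = 2962/8 = 370.2500 ms
Proportion correct = 8/9
IES = 370.2500 / (8/9) = 416.531 ms

416.5 ms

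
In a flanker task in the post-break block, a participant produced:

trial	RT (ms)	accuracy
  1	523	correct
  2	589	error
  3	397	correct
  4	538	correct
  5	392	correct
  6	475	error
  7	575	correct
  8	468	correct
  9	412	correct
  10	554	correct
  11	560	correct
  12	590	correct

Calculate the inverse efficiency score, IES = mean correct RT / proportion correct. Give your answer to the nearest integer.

Correct trials (n=10): 523, 397, 538, 392, 575, 468, 412, 554, 560, 590
Mean correct RT = 5009/10 = 500.9000 ms
Proportion correct = 10/12
IES = 500.9000 / (10/12) = 601.080 ms

601 ms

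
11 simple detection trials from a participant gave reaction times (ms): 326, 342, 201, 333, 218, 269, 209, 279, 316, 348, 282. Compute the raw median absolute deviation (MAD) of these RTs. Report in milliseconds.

51 ms

Sorted: 201, 209, 218, 269, 279, 282, 316, 326, 333, 342, 348 → median = 282
|x − 282|: 44, 60, 81, 51, 64, 13, 73, 3, 34, 66, 0
Sorted deviations: 0, 3, 13, 34, 44, 51, 60, 64, 66, 73, 81 → MAD = 51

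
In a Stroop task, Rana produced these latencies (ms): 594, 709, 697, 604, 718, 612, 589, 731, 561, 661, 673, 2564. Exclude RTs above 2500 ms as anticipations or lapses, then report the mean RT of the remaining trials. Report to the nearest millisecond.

Excluded: 2564
Retained (n=11): Σ = 7149
Mean = 7149/11 = 649.9091

650 ms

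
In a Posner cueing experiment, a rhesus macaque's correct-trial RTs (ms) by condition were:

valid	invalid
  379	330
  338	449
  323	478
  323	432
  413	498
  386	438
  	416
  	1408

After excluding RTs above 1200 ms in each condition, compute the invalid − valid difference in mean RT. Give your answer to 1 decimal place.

74.1 ms

invalid: exclude 1408
M(valid) = 2162/6 = 360.333
M(invalid) = 3041/7 = 434.429
Difference = 434.429 − 360.333 = 74.095 ms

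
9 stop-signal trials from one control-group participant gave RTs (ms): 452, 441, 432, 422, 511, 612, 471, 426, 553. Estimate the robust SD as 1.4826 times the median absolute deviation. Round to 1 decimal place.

Sorted: 422, 426, 432, 441, 452, 471, 511, 553, 612 → median = 452
|x − 452| sorted: 0, 11, 19, 20, 26, 30, 59, 101, 160 → MAD = 26
Robust SD ≈ 1.4826 × 26 = 38.548

38.5 ms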